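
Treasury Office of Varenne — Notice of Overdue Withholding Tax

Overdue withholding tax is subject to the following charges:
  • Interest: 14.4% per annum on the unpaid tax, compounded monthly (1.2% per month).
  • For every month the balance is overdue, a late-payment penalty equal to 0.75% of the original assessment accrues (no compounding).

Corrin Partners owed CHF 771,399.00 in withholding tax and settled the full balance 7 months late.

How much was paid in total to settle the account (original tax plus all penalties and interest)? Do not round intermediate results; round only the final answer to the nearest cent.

CHF 879,074.89

Late-payment penalty: 7 × 0.75% × CHF 771,399.00 = CHF 40,498.45…
Interest: CHF 771,399.00 × ((1 + 0.012)^7 − 1) = CHF 771,399.00 × 0.0870852… = CHF 67,177.4447…
Total = CHF 771,399.00 + CHF 40,498.4475 + CHF 67,177.4447… = CHF 879,074.89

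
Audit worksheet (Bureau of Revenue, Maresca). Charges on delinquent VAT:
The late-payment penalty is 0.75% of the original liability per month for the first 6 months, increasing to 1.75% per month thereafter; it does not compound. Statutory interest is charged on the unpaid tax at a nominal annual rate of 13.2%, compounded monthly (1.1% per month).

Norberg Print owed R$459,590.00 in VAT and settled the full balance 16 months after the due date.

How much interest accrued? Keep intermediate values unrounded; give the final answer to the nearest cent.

R$87,916.22

Interest: R$459,590.00 × ((1 + 0.011)^16 − 1) = R$459,590.00 × 0.1912927… = R$87,916.2233…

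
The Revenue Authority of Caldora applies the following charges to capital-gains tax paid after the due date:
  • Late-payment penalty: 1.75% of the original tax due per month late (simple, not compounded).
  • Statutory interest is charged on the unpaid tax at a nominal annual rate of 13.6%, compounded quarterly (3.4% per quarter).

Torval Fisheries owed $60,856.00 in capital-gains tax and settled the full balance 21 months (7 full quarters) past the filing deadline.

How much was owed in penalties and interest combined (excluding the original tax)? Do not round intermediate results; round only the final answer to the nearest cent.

$38,412.27

Late-payment penalty: 21 × 1.75% × $60,856.00 = $22,364.58
Interest: $60,856.00 × ((1 + 0.034)^7 − 1) = $60,856.00 × 0.2636994… = $16,047.6893…
Penalties + interest = $22,364.5800 + $16,047.6893… = $38,412.27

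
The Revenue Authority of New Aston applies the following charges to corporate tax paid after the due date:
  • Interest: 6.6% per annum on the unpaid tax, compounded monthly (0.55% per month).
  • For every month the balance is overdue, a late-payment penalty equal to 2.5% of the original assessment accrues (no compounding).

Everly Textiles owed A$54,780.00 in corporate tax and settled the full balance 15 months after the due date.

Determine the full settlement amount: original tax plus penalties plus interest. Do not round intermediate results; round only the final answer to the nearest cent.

Late-payment penalty = 2.5% × A$54,780.00 × 15 mo = A$20,542.50
Interest: A$54,780.00 × ((1 + 0.0055)^15 − 1) = A$54,780.00 × 0.0857532… = A$4,697.5611…
Total = A$54,780.00 + A$20,542.5000 + A$4,697.5611… = A$80,020.06

A$80,020.06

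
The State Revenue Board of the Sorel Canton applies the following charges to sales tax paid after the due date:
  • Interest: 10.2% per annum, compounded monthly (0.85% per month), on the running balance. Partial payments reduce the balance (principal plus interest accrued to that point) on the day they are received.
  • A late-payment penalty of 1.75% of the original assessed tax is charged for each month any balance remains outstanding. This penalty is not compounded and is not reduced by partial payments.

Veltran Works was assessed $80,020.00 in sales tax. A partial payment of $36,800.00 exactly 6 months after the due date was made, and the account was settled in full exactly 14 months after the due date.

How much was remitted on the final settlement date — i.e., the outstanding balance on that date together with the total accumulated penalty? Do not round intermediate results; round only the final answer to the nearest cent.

Balance at month 6: $80,020.0000 × (1 + 0.0085)^6 = $84,188.7308…
After $36,800.00 payment: $84,188.7308… − $36,800.00 = $47,388.7308…
Balance at month 14: $47,388.7308… × (1 + 0.0085)^8 = $50,708.6791…
Penalty: 14 × 1.75% × $80,020.00 = $19,604.90
Final settlement = outstanding balance + penalty = $50,708.6791… + $19,604.90 = $70,313.58

$70,313.58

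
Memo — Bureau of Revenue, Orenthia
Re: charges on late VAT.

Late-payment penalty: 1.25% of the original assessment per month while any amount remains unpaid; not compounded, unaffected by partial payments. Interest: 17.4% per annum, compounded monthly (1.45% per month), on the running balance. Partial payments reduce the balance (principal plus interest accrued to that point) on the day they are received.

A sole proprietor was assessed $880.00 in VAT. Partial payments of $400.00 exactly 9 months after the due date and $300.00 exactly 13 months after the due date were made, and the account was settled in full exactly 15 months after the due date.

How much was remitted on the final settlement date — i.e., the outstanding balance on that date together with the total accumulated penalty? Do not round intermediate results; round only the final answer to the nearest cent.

$512.25

Balance at month 9: $880.0000 × (1 + 0.0145)^9 = $1,001.7310…
After $400.00 payment: $1,001.7310… − $400.00 = $601.7310…
Balance at month 13: $601.7310… × (1 + 0.0145)^4 = $637.3979…
After $300.00 payment: $637.3979… − $300.00 = $337.3979…
Balance at month 15: $337.3979… × (1 + 0.0145)^2 = $347.2534…
Penalty: 15 × 1.25% × $880.00 = $165.00
Final settlement = outstanding balance + penalty = $347.2534… + $165.00 = $512.25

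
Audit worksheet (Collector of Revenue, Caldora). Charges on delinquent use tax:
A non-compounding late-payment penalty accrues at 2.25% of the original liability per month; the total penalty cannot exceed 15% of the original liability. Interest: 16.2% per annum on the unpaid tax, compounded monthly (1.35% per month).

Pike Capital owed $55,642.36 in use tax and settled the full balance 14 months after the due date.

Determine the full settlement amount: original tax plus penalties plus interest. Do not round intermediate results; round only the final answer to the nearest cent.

$75,479.67

Penalty (uncapped): 14 × 2.25% × $55,642.36 = $17,527.34…; cap = 15% × $55,642.36 = $8,346.35… → penalty = $8,346.35…
Interest: $55,642.36 × ((1 + 0.0135)^14 − 1) = $55,642.36 × 0.2065145… = $11,490.9537…
Total = $55,642.36 + $8,346.3540 + $11,490.9537… = $75,479.67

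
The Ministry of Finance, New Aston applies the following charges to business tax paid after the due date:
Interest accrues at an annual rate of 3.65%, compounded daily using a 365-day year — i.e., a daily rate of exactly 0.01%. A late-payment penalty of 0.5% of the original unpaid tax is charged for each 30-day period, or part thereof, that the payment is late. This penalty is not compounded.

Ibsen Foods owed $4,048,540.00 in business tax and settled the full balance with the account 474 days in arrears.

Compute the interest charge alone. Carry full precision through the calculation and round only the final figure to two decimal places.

$196,511.50

Interest: $4,048,540.00 × ((1 + 0.0001)^474 − 1) = $4,048,540.00 × 0.04853886… = $196,511.5036…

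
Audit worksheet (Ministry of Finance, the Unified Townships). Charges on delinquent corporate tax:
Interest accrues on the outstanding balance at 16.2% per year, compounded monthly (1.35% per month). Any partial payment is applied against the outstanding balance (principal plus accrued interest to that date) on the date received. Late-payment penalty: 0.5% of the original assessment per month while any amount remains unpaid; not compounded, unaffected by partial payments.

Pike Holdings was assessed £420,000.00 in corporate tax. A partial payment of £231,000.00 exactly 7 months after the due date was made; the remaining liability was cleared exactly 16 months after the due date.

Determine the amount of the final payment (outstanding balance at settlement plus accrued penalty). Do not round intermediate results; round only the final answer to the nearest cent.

£293,479.50

Balance at month 7: £420,000.0000 × (1 + 0.0135)^7 = £461,334.1047…
After £231,000.00 payment: £461,334.1047… − £231,000.00 = £230,334.1047…
Balance at month 16: £230,334.1047… × (1 + 0.0135)^9 = £259,879.5011…
Penalty: 16 × 0.5% × £420,000.00 = £33,600.00
Final settlement = outstanding balance + penalty = £259,879.5011… + £33,600.00 = £293,479.50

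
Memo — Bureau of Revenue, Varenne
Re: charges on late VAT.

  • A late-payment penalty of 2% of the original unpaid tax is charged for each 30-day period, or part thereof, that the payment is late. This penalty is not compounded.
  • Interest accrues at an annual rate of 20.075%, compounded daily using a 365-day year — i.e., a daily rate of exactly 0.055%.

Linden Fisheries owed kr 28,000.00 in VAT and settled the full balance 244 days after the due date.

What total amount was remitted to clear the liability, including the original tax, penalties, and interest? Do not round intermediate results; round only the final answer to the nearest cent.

kr 37,060.22

Penalty periods: ⌈244/30⌉ = 9; penalty = 9 × 2% × kr 28,000.00 = kr 5,040.00
Interest: kr 28,000.00 × ((1 + 0.00055)^244 − 1) = kr 28,000.00 × 0.14357933… = kr 4,020.2213…
Total = kr 28,000.00 + kr 5,040.0000 + kr 4,020.2213… = kr 37,060.22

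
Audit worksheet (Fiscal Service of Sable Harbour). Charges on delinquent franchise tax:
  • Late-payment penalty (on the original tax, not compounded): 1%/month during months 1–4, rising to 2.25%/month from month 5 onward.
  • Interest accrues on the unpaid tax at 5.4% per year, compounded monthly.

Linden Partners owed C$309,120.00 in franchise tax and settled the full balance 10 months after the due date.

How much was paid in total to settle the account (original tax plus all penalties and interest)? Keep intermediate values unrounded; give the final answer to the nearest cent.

Penalty, months 1–4: 4 × 1% × C$309,120.00 = C$12,364.80
Penalty, months 5–10: 6 × 2.25% × C$309,120.00 = C$41,731.20
Interest (5.4%/yr ÷ 12 = 0.45%/month): C$309,120.00 × ((1 + 0.0045)^10 − 1) = C$14,195.4926…
Total = C$309,120.00 + C$54,096.0000 + C$14,195.4926… = C$377,411.49

C$377,411.49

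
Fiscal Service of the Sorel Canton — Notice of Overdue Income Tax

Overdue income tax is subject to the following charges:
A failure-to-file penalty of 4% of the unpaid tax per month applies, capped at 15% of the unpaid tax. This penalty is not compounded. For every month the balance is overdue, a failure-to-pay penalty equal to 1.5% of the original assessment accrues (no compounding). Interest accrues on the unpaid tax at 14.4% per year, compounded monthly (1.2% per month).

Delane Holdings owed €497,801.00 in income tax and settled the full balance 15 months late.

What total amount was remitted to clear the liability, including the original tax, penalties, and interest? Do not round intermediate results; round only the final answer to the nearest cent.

€782,013.17

Failure-to-file: 15 × 4% × €497,801.00 = €298,680.60, capped at 15% × €497,801.00 = €74,670.15
Failure-to-pay penalty: 15 × 1.5% × €497,801.00 = €112,005.23…
Interest: €497,801.00 × ((1 + 0.012)^15 − 1) = €497,801.00 × 0.1959353… = €97,536.7918…
Total = €497,801.00 + €186,675.3750 + €97,536.7918… = €782,013.17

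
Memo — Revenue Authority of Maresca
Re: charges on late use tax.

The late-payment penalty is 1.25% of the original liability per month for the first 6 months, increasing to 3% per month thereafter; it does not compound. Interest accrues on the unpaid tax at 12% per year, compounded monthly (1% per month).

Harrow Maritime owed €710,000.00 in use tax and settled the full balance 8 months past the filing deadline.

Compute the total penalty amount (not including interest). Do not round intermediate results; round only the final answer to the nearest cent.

Penalty, months 1–6: 6 × 1.25% × €710,000.00 = €53,250.00
Penalty, months 7–8: 2 × 3% × €710,000.00 = €42,600.00
Total penalty = €53,250.00 + €42,600.00 = €95,850.00

€95,850.00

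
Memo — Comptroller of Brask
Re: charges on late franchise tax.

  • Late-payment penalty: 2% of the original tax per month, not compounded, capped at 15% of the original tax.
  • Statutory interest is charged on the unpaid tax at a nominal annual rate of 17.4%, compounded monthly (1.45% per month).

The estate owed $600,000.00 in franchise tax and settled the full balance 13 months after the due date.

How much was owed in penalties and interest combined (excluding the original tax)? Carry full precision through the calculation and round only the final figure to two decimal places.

Penalty (uncapped): 13 × 2% × $600,000.00 = $156,000.00; cap = 15% × $600,000.00 = $90,000.00 → penalty = $90,000.00
Interest: $600,000.00 × ((1 + 0.0145)^13 − 1) = $600,000.00 × 0.2058039… = $123,482.3127…
Penalties + interest = $90,000.0000 + $123,482.3127… = $213,482.31

$213,482.31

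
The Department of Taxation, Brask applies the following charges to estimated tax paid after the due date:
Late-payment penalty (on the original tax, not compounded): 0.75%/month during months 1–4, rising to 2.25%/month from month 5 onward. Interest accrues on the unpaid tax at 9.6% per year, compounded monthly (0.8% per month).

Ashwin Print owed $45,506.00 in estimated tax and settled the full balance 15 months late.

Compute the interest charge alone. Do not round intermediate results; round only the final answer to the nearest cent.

$5,777.38

Interest: $45,506.00 × ((1 + 0.008)^15 − 1) = $45,506.00 × 0.1269587… = $5,777.3804…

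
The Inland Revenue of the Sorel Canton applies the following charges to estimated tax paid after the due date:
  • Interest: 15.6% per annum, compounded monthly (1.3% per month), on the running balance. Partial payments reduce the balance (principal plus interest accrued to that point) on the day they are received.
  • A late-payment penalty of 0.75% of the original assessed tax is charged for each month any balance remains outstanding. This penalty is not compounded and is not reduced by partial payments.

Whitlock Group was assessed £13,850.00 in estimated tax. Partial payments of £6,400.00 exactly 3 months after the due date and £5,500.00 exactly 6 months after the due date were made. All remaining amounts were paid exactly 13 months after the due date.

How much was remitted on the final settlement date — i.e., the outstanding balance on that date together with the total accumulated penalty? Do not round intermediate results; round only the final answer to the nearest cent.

Balance at month 3: £13,850.0000 × (1 + 0.013)^3 = £14,397.2024…
After £6,400.00 payment: £14,397.2024… − £6,400.00 = £7,997.2024…
Balance at month 6: £7,997.2024… × (1 + 0.013)^3 = £8,313.1654…
After £5,500.00 payment: £8,313.1654… − £5,500.00 = £2,813.1654…
Balance at month 13: £2,813.1654… × (1 + 0.013)^7 = £3,079.3666…
Penalty: 13 × 0.75% × £13,850.00 = £1,350.38…
Final settlement = outstanding balance + penalty = £3,079.3666… + £1,350.38… = £4,429.74

£4,429.74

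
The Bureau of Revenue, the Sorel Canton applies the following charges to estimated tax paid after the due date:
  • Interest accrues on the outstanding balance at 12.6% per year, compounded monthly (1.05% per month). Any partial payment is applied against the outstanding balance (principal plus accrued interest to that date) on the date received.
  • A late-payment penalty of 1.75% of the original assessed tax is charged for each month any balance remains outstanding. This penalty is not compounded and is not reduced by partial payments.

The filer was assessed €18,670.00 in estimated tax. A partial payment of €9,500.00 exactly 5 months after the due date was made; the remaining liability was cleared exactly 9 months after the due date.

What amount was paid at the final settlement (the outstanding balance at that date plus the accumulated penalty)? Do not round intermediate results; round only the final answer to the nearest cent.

Balance at month 5: €18,670.0000 × (1 + 0.0105)^5 = €19,670.9759…
After €9,500.00 payment: €19,670.9759… − €9,500.00 = €10,170.9759…
Balance at month 9: €10,170.9759… × (1 + 0.0105)^4 = €10,604.9323…
Penalty: 9 × 1.75% × €18,670.00 = €2,940.53…
Final settlement = outstanding balance + penalty = €10,604.9323… + €2,940.53… = €13,545.46

€13,545.46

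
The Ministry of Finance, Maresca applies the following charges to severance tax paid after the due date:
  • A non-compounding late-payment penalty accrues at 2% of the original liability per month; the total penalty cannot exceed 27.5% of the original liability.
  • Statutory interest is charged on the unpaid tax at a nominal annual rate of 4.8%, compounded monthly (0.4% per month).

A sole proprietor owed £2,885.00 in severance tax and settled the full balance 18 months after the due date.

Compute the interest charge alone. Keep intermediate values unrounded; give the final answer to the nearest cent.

Interest: £2,885.00 × ((1 + 0.004)^18 − 1) = £2,885.00 × 0.0745010… = £214.9354…

£214.94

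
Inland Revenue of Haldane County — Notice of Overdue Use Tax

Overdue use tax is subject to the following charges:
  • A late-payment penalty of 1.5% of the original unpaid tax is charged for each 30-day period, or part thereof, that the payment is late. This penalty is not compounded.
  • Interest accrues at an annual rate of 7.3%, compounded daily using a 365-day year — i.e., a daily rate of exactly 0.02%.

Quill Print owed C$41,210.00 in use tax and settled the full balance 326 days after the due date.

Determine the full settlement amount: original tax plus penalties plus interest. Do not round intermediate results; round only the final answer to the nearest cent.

C$50,785.78

Penalty periods: ⌈326/30⌉ = 11; penalty = 11 × 1.5% × C$41,210.00 = C$6,799.65
Interest: C$41,210.00 × ((1 + 0.0002)^326 − 1) = C$41,210.00 × 0.06736552… = C$2,776.1330…
Total = C$41,210.00 + C$6,799.6500 + C$2,776.1330… = C$50,785.78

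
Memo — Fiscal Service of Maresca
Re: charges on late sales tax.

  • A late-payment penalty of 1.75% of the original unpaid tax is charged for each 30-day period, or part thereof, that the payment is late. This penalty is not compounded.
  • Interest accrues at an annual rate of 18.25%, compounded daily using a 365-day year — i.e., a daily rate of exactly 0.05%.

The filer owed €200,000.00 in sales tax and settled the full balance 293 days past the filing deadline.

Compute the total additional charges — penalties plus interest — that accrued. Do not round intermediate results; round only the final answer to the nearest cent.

Penalty periods: ⌈293/30⌉ = 10; penalty = 10 × 1.75% × €200,000.00 = €35,000.00
Interest: €200,000.00 × ((1 + 0.0005)^293 − 1) = €200,000.00 × 0.15773254… = €31,546.5084…
Penalties + interest = €35,000.0000 + €31,546.5084… = €66,546.51

€66,546.51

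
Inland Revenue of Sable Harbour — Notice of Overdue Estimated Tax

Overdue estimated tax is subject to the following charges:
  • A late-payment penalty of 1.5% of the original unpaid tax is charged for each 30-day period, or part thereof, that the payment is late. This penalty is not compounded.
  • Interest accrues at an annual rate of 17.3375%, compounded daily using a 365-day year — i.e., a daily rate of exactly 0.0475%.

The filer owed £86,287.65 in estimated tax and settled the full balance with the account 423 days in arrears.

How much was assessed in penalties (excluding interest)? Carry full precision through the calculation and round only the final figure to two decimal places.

£19,414.72

Penalty periods: ⌈423/30⌉ = 15; penalty = 15 × 1.5% × £86,287.65 = £19,414.72…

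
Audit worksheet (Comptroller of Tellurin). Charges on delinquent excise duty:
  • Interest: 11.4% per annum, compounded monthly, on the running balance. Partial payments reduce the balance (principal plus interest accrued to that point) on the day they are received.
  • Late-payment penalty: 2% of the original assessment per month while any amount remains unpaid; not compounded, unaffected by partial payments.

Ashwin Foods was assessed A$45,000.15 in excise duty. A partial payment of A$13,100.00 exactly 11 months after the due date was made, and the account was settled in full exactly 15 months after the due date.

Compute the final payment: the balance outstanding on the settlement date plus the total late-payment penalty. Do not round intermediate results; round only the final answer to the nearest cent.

A$51,752.28

Monthly rate = 11.4% ÷ 12 = 0.95%
Balance at month 11: A$45,000.1500 × (1 + 0.0095)^11 = A$49,932.5238…
After A$13,100.00 payment: A$49,932.5238… − A$13,100.00 = A$36,832.5238…
Balance at month 15: A$36,832.5238… × (1 + 0.0095)^4 = A$38,252.2311…
Penalty: 15 × 2% × A$45,000.15 = A$13,500.05…
Final settlement = outstanding balance + penalty = A$38,252.2311… + A$13,500.05… = A$51,752.28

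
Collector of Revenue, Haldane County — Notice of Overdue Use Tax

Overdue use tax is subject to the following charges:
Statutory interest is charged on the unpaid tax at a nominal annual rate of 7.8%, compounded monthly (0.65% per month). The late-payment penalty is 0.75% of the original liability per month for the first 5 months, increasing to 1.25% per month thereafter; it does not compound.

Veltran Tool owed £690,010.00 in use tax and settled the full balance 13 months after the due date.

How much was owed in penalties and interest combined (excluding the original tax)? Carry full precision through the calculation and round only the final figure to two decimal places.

Penalty, months 1–5: 5 × 0.75% × £690,010.00 = £25,875.38…
Penalty, months 6–13: 8 × 1.25% × £690,010.00 = £69,001.00
Interest: £690,010.00 × ((1 + 0.0065)^13 − 1) = £690,010.00 × 0.0878753… = £60,634.8593…
Penalties + interest = £94,876.3750 + £60,634.8593… = £155,511.23

£155,511.23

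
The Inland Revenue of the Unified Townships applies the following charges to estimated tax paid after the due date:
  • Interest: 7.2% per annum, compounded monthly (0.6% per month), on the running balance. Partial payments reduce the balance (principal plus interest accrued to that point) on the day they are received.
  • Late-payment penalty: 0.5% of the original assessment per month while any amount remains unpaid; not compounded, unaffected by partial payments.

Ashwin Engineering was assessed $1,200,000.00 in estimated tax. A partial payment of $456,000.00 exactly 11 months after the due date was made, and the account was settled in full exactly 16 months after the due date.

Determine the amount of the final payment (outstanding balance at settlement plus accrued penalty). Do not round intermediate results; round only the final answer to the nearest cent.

Balance at month 11: $1,200,000.0000 × (1 + 0.006)^11 = $1,281,619.2856…
After $456,000.00 payment: $1,281,619.2856… − $456,000.00 = $825,619.2856…
Balance at month 16: $825,619.2856… × (1 + 0.006)^5 = $850,686.8758…
Penalty: 16 × 0.5% × $1,200,000.00 = $96,000.00
Final settlement = outstanding balance + penalty = $850,686.8758… + $96,000.00 = $946,686.88

$946,686.88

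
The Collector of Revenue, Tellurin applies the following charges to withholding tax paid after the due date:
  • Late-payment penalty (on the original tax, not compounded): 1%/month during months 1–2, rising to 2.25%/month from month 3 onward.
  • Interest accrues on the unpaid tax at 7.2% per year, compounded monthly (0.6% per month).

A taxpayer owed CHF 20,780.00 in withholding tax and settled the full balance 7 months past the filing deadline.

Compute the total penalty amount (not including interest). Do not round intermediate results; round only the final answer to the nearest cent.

Penalty, months 1–2: 2 × 1% × CHF 20,780.00 = CHF 415.60
Penalty, months 3–7: 5 × 2.25% × CHF 20,780.00 = CHF 2,337.75
Total penalty = CHF 415.60 + CHF 2,337.75 = CHF 2,753.35

CHF 2,753.35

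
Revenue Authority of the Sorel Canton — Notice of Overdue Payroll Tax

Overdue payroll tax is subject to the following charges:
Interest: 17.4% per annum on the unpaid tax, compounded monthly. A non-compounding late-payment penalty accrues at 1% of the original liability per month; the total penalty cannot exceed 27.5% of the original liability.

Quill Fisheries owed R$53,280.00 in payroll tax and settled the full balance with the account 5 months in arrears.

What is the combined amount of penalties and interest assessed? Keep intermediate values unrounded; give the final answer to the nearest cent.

R$6,640.46

Penalty: 5 × 1% × R$53,280.00 = R$2,664.00 (below the 27.5% cap of R$14,652.00)
Interest (17.4%/yr ÷ 12 = 1.45%/month): R$53,280.00 × ((1 + 0.0145)^5 − 1) = R$3,976.4573…
Penalties + interest = R$2,664.0000 + R$3,976.4573… = R$6,640.46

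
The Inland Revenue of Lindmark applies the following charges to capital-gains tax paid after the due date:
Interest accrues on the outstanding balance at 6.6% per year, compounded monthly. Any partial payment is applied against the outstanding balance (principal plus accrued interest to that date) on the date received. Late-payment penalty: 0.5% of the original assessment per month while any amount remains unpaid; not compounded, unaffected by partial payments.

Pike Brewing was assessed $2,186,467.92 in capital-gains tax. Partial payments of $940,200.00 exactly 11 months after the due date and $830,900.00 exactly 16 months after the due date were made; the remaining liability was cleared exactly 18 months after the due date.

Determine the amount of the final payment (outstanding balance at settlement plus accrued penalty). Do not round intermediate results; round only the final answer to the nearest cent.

$793,067.43

Monthly rate = 6.6% ÷ 12 = 0.55%
Balance at month 11: $2,186,467.9200 × (1 + 0.0055)^11 = $2,322,447.6532…
After $940,200.00 payment: $2,322,447.6532… − $940,200.00 = $1,382,247.6532…
Balance at month 16: $1,382,247.6532… × (1 + 0.0055)^5 = $1,420,679.8996…
After $830,900.00 payment: $1,420,679.8996… − $830,900.00 = $589,779.8996…
Balance at month 18: $589,779.8996… × (1 + 0.0055)^2 = $596,285.3193…
Penalty: 18 × 0.5% × $2,186,467.92 = $196,782.11…
Final settlement = outstanding balance + penalty = $596,285.3193… + $196,782.11… = $793,067.43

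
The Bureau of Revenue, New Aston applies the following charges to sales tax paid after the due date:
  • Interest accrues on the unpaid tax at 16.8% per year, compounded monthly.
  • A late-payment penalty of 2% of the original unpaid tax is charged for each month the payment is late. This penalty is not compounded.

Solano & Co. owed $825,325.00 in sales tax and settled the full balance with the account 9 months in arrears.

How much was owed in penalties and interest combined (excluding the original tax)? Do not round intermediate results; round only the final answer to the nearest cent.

$258,567.23

Late-payment penalty: 9 × 2% × $825,325.00 = $148,558.50
Interest (16.8%/yr ÷ 12 = 1.4%/month): $825,325.00 × ((1 + 0.014)^9 − 1) = $110,008.7287…
Penalties + interest = $148,558.5000 + $110,008.7287… = $258,567.23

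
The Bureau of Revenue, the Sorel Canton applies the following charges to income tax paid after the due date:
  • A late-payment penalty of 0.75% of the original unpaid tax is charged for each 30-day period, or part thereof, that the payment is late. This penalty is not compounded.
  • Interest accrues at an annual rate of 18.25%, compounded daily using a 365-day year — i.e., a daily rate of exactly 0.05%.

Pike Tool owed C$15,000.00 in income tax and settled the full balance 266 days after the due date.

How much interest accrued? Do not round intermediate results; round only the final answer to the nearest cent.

Interest: C$15,000.00 × ((1 + 0.0005)^266 − 1) = C$15,000.00 × 0.14221203… = C$2,133.1805…

C$2,133.18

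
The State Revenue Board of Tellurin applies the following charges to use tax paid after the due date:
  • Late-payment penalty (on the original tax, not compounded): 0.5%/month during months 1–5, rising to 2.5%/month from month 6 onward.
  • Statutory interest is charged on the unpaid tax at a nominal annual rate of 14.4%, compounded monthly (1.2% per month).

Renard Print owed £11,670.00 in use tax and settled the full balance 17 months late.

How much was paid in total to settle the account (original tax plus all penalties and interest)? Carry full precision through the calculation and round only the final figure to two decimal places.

£18,086.28

Penalty, months 1–5: 5 × 0.5% × £11,670.00 = £291.75
Penalty, months 6–17: 12 × 2.5% × £11,670.00 = £3,501.00
Interest: £11,670.00 × ((1 + 0.012)^17 − 1) = £11,670.00 × 0.2248100… = £2,623.5323…
Total = £11,670.00 + £3,792.7500 + £2,623.5323… = £18,086.28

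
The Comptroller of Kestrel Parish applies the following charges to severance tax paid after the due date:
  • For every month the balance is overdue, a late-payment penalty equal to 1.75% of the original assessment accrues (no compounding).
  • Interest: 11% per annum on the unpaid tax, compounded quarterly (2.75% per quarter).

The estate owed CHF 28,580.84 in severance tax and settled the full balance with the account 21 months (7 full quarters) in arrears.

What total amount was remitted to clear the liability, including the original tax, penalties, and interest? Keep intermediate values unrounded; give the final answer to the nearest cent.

Late-payment penalty = 1.75% × CHF 28,580.84 × 21 mo = CHF 10,503.46…
Interest: CHF 28,580.84 × ((1 + 0.0275)^7 − 1) = CHF 28,580.84 × 0.2091295… = CHF 5,977.0965…
Total = CHF 28,580.84 + CHF 10,503.4587 + CHF 5,977.0965… = CHF 45,061.40

CHF 45,061.40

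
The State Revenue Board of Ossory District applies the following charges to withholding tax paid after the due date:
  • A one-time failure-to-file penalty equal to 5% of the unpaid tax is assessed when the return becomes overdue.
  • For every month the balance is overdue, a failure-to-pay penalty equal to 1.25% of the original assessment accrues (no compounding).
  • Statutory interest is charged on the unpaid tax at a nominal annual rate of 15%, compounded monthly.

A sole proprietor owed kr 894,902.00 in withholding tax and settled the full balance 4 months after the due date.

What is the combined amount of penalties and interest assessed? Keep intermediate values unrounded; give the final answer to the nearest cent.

Failure-to-file penalty: 5% × kr 894,902.00 = kr 44,745.10
Failure-to-pay penalty = 1.25% × kr 894,902.00 × 4 mo = kr 44,745.10
Interest (15%/yr ÷ 12 = 1.25%/month): kr 894,902.00 × ((1 + 0.0125)^4 − 1) = kr 45,591.0839…
Penalties + interest = kr 89,490.2000 + kr 45,591.0839… = kr 135,081.28

kr 135,081.28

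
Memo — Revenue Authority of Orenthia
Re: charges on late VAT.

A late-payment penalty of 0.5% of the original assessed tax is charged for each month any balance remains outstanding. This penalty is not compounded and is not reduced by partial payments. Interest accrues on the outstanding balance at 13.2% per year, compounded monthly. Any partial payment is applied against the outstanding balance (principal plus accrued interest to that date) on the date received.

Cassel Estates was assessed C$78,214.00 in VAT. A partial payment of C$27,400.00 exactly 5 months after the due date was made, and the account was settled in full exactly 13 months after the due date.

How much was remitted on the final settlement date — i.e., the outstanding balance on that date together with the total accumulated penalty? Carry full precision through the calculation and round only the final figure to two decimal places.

Monthly rate = 13.2% ÷ 12 = 1.1%
Balance at month 5: C$78,214.0000 × (1 + 0.011)^5 = C$82,611.4557…
After C$27,400.00 payment: C$82,611.4557… − C$27,400.00 = C$55,211.4557…
Balance at month 13: C$55,211.4557… × (1 + 0.011)^8 = C$60,261.2925…
Penalty: 13 × 0.5% × C$78,214.00 = C$5,083.91
Final settlement = outstanding balance + penalty = C$60,261.2925… + C$5,083.91 = C$65,345.20

C$65,345.20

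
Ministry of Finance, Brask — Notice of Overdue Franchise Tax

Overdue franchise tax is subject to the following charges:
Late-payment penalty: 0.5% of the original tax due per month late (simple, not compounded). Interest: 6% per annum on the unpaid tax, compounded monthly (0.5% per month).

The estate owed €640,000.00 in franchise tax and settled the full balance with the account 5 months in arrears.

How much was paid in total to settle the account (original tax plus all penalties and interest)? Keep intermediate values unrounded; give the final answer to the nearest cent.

Late-payment penalty: 5 × 0.5% × €640,000.00 = €16,000.00
Interest: €640,000.00 × ((1 + 0.005)^5 − 1) = €640,000.00 × 0.0252513… = €16,160.8020…
Total = €640,000.00 + €16,000.0000 + €16,160.8020… = €672,160.80

€672,160.80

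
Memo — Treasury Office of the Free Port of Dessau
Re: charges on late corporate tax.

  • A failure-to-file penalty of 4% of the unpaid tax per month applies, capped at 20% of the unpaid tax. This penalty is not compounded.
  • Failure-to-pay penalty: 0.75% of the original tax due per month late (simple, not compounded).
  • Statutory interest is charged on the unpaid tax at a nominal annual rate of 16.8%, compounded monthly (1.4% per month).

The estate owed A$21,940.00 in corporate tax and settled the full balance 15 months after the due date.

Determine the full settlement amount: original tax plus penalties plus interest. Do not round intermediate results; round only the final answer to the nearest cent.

Failure-to-file: 15 × 4% × A$21,940.00 = A$13,164.00, capped at 20% × A$21,940.00 = A$4,388.00
Failure-to-pay penalty: 15 × 0.75% × A$21,940.00 = A$2,468.25
Interest: A$21,940.00 × ((1 + 0.014)^15 − 1) = A$21,940.00 × 0.2318826… = A$5,087.5045…
Total = A$21,940.00 + A$6,856.2500 + A$5,087.5045… = A$33,883.75

A$33,883.75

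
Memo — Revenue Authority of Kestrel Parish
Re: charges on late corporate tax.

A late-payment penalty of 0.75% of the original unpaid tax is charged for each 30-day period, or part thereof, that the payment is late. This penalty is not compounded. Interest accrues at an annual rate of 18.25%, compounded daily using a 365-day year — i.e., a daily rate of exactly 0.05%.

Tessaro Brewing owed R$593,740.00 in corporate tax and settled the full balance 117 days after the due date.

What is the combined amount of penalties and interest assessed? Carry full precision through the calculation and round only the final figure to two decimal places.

Penalty periods: ⌈117/30⌉ = 4; penalty = 4 × 0.75% × R$593,740.00 = R$17,812.20
Interest: R$593,740.00 × ((1 + 0.0005)^117 − 1) = R$593,740.00 × 0.06022948… = R$35,760.6544…
Penalties + interest = R$17,812.2000 + R$35,760.6544… = R$53,572.85

R$53,572.85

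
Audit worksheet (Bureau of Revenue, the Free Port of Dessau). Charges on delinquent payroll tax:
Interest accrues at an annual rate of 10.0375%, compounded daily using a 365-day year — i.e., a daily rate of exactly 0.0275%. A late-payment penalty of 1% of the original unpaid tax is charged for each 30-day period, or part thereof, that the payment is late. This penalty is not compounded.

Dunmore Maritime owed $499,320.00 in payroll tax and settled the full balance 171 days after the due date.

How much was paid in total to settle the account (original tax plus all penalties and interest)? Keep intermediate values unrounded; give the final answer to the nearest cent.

$553,317.18

Penalty periods: ⌈171/30⌉ = 6; penalty = 6 × 1% × $499,320.00 = $29,959.20
Interest: $499,320.00 × ((1 + 0.000275)^171 − 1) = $499,320.00 × 0.04814144… = $24,037.9821…
Total = $499,320.00 + $29,959.2000 + $24,037.9821… = $553,317.18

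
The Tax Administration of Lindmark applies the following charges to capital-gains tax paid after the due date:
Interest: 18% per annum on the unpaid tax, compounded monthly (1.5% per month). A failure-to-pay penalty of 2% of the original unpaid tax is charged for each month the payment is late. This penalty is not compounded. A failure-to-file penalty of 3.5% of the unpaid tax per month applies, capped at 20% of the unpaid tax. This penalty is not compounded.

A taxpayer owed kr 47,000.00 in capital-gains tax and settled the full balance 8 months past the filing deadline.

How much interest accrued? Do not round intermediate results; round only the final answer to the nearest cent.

kr 5,945.15

Interest: kr 47,000.00 × ((1 + 0.015)^8 − 1) = kr 47,000.00 × 0.1264926… = kr 5,945.1516…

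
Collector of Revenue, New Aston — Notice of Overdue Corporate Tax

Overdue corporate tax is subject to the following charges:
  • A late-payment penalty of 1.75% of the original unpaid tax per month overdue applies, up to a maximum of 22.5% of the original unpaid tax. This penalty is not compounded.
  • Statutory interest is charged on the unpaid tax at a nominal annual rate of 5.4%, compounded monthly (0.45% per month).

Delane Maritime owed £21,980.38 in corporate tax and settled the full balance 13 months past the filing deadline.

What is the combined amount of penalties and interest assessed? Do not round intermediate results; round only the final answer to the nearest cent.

£6,266.74

Penalty (uncapped): 13 × 1.75% × £21,980.38 = £5,000.54…; cap = 22.5% × £21,980.38 = £4,945.59… → penalty = £4,945.59…
Interest: £21,980.38 × ((1 + 0.0045)^13 − 1) = £21,980.38 × 0.0601059… = £1,321.1496…
Penalties + interest = £4,945.5855 + £1,321.1496… = £6,266.74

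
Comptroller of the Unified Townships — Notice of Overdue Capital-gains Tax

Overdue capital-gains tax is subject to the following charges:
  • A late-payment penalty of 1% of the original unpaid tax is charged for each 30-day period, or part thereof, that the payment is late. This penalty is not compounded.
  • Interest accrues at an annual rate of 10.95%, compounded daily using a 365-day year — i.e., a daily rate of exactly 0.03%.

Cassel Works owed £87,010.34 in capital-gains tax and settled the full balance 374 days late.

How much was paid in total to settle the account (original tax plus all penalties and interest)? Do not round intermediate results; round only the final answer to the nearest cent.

Penalty periods: ⌈374/30⌉ = 13; penalty = 13 × 1% × £87,010.34 = £11,311.34…
Interest: £87,010.34 × ((1 + 0.0003)^374 − 1) = £87,010.34 × 0.11871776… = £10,329.6728…
Total = £87,010.34 + £11,311.3442 + £10,329.6728… = £108,651.36

£108,651.36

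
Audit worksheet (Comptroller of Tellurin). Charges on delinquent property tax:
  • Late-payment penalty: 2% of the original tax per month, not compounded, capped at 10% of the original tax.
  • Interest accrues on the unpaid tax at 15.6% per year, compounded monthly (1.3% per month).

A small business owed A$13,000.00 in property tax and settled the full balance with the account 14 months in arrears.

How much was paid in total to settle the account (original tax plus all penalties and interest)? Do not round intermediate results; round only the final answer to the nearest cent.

A$16,876.70

Penalty (uncapped): 14 × 2% × A$13,000.00 = A$3,640.00; cap = 10% × A$13,000.00 = A$1,300.00 → penalty = A$1,300.00
Interest: A$13,000.00 × ((1 + 0.013)^14 − 1) = A$13,000.00 × 0.1982081… = A$2,576.7047…
Total = A$13,000.00 + A$1,300.0000 + A$2,576.7047… = A$16,876.70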